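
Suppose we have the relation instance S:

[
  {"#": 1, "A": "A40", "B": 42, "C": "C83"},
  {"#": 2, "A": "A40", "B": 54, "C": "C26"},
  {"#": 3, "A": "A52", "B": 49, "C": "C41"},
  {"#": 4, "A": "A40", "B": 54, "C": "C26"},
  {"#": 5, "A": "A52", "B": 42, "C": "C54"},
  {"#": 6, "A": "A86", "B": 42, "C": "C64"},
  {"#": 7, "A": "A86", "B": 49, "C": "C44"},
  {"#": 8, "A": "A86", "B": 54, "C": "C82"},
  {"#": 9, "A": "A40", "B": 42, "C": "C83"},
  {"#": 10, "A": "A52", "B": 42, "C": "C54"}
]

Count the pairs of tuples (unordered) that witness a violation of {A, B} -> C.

0

(A=A40, B=42): all 2 rows agree on C — 0 pairs.
(A=A40, B=54): all 2 rows agree on C — 0 pairs.
(A=A52, B=42): all 2 rows agree on C — 0 pairs.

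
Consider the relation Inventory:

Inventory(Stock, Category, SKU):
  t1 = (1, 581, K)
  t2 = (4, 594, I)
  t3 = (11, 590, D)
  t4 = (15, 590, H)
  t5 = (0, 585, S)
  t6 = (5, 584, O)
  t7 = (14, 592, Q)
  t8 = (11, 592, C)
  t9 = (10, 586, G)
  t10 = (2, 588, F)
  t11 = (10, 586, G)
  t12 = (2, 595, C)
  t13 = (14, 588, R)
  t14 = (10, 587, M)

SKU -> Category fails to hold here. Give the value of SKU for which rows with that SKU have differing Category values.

C

SKU=K: row 1 → Category = 581 ✓
SKU=I: row 2 → Category = 594 ✓
SKU=D: row 3 → Category = 590 ✓
SKU=H: row 4 → Category = 590 ✓
SKU=S: row 5 → Category = 585 ✓
SKU=O: row 6 → Category = 584 ✓
SKU=Q: row 7 → Category = 592 ✓
SKU=C: rows 8, 12 → Category takes values {592, 595} — violation
SKU=G: rows 9, 11 → Category = 586, 586 ✓
SKU=F: row 10 → Category = 588 ✓
SKU=R: row 13 → Category = 588 ✓
SKU=M: row 14 → Category = 587 ✓
The only SKU value with inconsistent Category is SKU=C.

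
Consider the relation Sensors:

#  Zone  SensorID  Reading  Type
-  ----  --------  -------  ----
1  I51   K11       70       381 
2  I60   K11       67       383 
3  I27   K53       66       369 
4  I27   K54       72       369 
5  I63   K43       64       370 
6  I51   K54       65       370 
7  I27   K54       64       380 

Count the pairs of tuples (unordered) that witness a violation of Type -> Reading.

Type=369: violating pairs (3,4) — 1 pair.
Type=370: violating pairs (5,6) — 1 pair.

2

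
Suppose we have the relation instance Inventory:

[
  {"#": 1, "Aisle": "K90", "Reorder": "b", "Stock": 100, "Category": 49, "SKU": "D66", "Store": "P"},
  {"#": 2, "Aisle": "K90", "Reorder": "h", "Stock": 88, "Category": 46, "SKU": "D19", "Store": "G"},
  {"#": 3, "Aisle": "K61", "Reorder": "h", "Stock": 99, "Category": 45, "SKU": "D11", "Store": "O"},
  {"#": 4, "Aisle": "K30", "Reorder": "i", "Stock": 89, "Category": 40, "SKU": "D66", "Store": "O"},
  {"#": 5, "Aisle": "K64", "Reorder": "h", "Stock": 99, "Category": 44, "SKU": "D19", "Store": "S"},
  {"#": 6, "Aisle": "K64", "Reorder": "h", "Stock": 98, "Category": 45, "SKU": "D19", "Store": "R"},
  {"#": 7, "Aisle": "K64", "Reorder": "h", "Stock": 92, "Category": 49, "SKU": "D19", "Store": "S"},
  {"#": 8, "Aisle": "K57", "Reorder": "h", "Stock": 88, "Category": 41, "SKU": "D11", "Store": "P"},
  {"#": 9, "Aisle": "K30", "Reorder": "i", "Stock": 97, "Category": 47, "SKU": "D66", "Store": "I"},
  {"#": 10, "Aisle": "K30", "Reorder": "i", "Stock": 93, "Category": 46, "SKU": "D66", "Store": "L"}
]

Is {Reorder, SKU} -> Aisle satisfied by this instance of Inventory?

No

(Reorder=b, SKU=D66): row 1 → Aisle = K90 ✓
(Reorder=h, SKU=D19): rows 2, 5, 6, 7 → Aisle takes values {K90, K64} — violation
(Reorder=h, SKU=D11): rows 3, 8 → Aisle takes values {K61, K57} — violation
(Reorder=i, SKU=D66): rows 4, 9, 10 → Aisle = K30, K30, K30 ✓
Two rows agree on {Reorder, SKU} but differ on Aisle, so {Reorder, SKU} -> Aisle does not hold.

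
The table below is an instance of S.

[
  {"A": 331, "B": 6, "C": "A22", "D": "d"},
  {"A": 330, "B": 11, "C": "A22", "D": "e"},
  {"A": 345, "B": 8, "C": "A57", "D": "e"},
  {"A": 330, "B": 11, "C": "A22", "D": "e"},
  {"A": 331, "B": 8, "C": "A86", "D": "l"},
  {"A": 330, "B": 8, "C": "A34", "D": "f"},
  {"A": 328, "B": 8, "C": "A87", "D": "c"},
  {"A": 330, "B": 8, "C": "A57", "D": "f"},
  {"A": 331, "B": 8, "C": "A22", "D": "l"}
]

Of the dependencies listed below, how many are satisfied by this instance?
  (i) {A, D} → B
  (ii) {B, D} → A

(i) {A, D} → B: every LHS value maps to a single RHS value — holds.
(ii) {B, D} → A: every LHS value maps to a single RHS value — holds.
2 of the 2 dependencies hold.

2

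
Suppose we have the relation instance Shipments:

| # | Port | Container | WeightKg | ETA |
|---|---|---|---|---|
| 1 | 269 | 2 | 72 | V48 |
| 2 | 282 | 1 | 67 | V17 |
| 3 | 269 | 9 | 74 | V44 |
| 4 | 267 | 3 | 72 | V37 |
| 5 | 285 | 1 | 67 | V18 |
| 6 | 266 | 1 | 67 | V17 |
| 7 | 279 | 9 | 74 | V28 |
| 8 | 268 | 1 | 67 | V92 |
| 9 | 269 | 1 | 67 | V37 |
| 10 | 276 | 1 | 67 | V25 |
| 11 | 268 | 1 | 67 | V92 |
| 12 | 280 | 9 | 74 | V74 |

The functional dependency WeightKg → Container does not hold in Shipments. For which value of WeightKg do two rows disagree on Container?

72

WeightKg=72: rows 1, 4 → Container takes values {2, 3} — violation
WeightKg=67: rows 2, 5, 6, 8, 9, 10, 11 → Container = 1, 1, 1, 1, 1, 1, 1 ✓
WeightKg=74: rows 3, 7, 12 → Container = 9, 9, 9 ✓
The only WeightKg value with inconsistent Container is WeightKg=72.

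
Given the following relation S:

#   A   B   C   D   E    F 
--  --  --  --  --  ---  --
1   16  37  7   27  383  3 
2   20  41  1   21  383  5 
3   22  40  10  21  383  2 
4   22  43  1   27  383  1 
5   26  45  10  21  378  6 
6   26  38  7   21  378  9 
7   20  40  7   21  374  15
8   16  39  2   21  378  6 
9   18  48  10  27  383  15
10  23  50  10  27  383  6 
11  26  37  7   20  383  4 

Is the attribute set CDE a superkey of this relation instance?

Rows 9 and 10 have the same CDE value (C=10, D=27, E=383) but are distinct tuples, so CDE does not determine every attribute — not a superkey.

No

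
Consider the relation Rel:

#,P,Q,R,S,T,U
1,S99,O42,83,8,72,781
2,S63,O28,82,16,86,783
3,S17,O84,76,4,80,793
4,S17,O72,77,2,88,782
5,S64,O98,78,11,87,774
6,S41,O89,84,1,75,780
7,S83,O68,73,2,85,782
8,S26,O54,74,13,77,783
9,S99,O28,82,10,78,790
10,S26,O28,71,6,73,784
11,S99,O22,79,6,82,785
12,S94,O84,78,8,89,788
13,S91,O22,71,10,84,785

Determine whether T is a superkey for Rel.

Yes

All 13 rows have distinct T values, so T → (all attributes) holds and T is a superkey.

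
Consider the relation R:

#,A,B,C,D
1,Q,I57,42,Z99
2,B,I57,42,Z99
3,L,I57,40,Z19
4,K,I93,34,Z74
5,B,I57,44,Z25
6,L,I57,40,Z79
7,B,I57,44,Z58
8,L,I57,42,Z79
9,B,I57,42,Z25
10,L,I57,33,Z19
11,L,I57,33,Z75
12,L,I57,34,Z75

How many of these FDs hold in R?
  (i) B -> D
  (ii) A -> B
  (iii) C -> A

1

(i) B -> D: B=I57: rows 1, 2, 3, 5, 6, 7, 8, 9, 10, 11, 12 → D takes values {Z99, Z19, Z25, Z79, Z58, Z75} — violation — fails.
(ii) A -> B: every LHS value maps to a single RHS value — holds.
(iii) C -> A: C=42: rows 1, 2, 8, 9 → A takes values {Q, B, L} — violation; C=34: rows 4, 12 → A takes values {K, L} — violation — fails.
1 of the 3 dependencies holds.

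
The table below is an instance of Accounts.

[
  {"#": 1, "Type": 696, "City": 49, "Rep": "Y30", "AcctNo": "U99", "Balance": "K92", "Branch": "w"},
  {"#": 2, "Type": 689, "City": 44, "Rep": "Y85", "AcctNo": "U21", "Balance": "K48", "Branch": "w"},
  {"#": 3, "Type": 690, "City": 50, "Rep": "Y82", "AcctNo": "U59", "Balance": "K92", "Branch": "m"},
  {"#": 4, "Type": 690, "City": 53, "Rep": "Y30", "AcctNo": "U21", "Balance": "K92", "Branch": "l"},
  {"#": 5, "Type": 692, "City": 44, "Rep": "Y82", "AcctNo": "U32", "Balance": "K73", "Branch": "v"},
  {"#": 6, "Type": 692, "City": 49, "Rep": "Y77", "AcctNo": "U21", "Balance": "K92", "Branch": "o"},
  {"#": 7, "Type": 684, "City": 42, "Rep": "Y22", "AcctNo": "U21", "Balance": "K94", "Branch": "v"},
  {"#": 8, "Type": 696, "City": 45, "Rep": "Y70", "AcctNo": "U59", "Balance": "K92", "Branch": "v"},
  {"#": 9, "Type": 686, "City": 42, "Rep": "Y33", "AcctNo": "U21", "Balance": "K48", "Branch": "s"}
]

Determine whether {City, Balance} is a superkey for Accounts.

No

Rows 1 and 6 have the same {City, Balance} value (City=49, Balance=K92) but are distinct tuples, so {City, Balance} does not determine every attribute — not a superkey.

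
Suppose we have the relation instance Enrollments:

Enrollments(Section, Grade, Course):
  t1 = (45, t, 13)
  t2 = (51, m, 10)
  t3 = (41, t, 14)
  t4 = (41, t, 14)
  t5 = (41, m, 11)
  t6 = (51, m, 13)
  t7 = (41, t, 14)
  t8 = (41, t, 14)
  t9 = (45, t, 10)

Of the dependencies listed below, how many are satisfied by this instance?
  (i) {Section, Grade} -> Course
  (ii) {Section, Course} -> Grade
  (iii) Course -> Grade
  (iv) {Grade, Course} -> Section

(i) {Section, Grade} -> Course: (Section=45, Grade=t): rows 1, 9 → Course takes values {13, 10} — violation; (Section=51, Grade=m): rows 2, 6 → Course takes values {10, 13} — violation — fails.
(ii) {Section, Course} -> Grade: every LHS value maps to a single RHS value — holds.
(iii) Course -> Grade: Course=13: rows 1, 6 → Grade takes values {t, m} — violation; Course=10: rows 2, 9 → Grade takes values {m, t} — violation — fails.
(iv) {Grade, Course} -> Section: every LHS value maps to a single RHS value — holds.
2 of the 4 dependencies hold.

2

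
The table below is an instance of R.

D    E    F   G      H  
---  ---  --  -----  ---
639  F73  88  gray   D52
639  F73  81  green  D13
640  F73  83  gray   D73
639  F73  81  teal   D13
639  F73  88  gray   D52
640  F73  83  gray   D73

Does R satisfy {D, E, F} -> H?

(D=639, E=F73, F=88): 2 rows → H = D52, D52 ✓
(D=639, E=F73, F=81): 2 rows → H = D13, D13 ✓
(D=640, E=F73, F=83): 2 rows → H = D73, D73 ✓
Every {D, E, F} value is associated with a single H value, so {D, E, F} -> H holds.

Yes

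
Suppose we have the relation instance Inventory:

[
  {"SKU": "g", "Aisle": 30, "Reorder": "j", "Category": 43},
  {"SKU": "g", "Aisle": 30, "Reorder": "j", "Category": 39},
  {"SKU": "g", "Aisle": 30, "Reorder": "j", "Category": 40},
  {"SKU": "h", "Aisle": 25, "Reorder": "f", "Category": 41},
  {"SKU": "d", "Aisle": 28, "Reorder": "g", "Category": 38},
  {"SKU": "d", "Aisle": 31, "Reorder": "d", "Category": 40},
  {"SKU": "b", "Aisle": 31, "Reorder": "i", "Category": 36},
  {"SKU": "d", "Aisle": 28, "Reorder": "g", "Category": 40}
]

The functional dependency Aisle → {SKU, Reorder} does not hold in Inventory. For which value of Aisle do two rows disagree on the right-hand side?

31

Aisle=30: 3 rows → {SKU,Reorder} = (g, j), (g, j), (g, j) ✓
Aisle=25: 1 row → {SKU,Reorder} = (h, f) ✓
Aisle=28: 2 rows → {SKU,Reorder} = (d, g), (d, g) ✓
Aisle=31: 2 rows → {SKU,Reorder} takes values {(d, d), (b, i)} — violation
The only Aisle value with inconsistent RHS is Aisle=31.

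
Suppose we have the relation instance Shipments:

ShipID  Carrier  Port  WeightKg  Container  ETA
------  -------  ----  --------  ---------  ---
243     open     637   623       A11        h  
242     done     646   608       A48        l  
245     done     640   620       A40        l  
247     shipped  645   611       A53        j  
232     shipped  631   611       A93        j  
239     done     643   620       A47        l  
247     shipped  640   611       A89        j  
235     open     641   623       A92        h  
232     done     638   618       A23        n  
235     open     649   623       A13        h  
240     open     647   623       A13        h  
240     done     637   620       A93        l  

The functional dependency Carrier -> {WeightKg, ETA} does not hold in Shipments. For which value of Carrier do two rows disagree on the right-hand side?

Carrier=open: 4 rows → {WeightKg,ETA} = (623, h), (623, h), (623, h), (623, h) ✓
Carrier=done: 5 rows → {WeightKg,ETA} takes values {(608, l), (620, l), (618, n)} — violation
Carrier=shipped: 3 rows → {WeightKg,ETA} = (611, j), (611, j), (611, j) ✓
The only Carrier value with inconsistent RHS is Carrier=done.

done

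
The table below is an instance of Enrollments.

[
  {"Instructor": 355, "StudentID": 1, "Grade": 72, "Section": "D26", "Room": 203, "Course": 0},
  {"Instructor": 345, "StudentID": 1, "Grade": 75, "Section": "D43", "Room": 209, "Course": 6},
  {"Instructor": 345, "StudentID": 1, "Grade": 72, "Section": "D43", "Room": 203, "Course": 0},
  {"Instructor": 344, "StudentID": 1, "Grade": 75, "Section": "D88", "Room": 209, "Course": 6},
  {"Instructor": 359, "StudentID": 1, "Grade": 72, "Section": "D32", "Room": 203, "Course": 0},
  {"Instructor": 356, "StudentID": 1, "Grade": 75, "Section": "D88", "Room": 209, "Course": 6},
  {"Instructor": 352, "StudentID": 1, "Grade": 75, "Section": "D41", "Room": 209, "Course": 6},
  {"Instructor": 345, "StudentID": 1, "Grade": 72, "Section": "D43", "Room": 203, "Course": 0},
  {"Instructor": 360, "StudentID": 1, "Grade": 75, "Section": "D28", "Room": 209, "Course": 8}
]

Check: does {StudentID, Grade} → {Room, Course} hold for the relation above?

No

(StudentID=1, Grade=72): 4 rows → {Room,Course} = (203, 0), (203, 0), (203, 0), (203, 0) ✓
(StudentID=1, Grade=75): 5 rows → {Room,Course} takes values {(209, 6), (209, 8)} — violation
Two rows agree on {StudentID, Grade} but differ on {Room, Course}, so {StudentID, Grade} → {Room, Course} does not hold.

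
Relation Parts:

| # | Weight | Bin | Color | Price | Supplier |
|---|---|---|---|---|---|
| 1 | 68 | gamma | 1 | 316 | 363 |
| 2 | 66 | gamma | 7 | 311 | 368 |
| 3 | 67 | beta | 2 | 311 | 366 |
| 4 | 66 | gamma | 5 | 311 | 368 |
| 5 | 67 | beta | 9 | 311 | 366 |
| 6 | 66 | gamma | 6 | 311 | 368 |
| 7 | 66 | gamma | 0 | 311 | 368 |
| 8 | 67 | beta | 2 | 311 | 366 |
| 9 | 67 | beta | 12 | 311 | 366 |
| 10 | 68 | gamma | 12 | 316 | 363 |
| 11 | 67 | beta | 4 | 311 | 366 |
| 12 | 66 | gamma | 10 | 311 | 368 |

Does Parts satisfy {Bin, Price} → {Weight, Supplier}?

(Bin=gamma, Price=316): rows 1, 10 → {Weight,Supplier} = (68, 363), (68, 363) ✓
(Bin=gamma, Price=311): rows 2, 4, 6, 7, 12 → {Weight,Supplier} = (66, 368), (66, 368), (66, 368), (66, 368), (66, 368) ✓
(Bin=beta, Price=311): rows 3, 5, 8, 9, 11 → {Weight,Supplier} = (67, 366), (67, 366), (67, 366), (67, 366), (67, 366) ✓
Every {Bin, Price} value is associated with a single {Weight, Supplier} value, so {Bin, Price} → {Weight, Supplier} holds.

Yes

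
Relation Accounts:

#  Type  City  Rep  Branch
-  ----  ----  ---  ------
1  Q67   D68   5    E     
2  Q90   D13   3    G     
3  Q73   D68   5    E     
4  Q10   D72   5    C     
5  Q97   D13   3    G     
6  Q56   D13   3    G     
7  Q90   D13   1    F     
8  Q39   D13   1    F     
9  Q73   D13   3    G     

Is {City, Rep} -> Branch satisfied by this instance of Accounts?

(City=D68, Rep=5): rows 1, 3 → Branch = E, E ✓
(City=D13, Rep=3): rows 2, 5, 6, 9 → Branch = G, G, G, G ✓
(City=D72, Rep=5): row 4 → Branch = C ✓
(City=D13, Rep=1): rows 7, 8 → Branch = F, F ✓
Every {City, Rep} value is associated with a single Branch value, so {City, Rep} -> Branch holds.

Yes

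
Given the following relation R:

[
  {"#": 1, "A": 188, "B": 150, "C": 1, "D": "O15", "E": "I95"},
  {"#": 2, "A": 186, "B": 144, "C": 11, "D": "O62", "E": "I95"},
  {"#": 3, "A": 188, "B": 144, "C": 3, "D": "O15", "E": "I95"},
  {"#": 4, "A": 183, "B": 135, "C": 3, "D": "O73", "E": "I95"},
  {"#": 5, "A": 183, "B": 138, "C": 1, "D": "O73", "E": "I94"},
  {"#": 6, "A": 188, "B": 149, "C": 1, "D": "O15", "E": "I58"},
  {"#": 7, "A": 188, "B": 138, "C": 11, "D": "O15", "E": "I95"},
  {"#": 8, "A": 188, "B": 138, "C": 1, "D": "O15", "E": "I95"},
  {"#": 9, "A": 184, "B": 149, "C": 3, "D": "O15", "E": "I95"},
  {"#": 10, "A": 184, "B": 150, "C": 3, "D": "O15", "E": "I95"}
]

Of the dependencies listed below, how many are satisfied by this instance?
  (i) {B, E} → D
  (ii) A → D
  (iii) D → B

1

(i) {B, E} → D: (B=144, E=I95): rows 2, 3 → D takes values {O62, O15} — violation — fails.
(ii) A → D: every LHS value maps to a single RHS value — holds.
(iii) D → B: D=O15: rows 1, 3, 6, 7, 8, 9, 10 → B takes values {150, 144, 149, 138} — violation; D=O73: rows 4, 5 → B takes values {135, 138} — violation — fails.
1 of the 3 dependencies holds.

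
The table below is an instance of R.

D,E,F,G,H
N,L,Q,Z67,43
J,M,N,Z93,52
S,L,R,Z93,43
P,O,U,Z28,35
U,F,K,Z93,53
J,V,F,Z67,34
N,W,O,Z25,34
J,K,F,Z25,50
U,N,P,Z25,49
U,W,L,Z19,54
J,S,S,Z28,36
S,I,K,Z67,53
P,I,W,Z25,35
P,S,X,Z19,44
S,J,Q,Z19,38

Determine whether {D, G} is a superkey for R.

Yes

All 15 rows have distinct {D, G} values, so {D, G} → (all attributes) holds and {D, G} is a superkey.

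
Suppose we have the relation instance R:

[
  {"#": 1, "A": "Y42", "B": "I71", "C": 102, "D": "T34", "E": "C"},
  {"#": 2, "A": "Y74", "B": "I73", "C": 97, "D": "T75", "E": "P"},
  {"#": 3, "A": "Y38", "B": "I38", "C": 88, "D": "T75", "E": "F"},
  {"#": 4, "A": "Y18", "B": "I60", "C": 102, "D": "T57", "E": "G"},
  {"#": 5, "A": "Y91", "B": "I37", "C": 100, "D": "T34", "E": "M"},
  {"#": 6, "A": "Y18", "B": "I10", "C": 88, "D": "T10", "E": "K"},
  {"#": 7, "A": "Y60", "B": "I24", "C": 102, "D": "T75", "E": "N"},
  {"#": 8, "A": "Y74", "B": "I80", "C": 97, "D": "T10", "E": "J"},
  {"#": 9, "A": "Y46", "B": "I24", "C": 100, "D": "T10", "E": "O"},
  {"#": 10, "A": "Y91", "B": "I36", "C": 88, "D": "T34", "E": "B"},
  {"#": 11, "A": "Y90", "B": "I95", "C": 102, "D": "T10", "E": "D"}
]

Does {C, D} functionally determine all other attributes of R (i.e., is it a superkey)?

All 11 rows have distinct {C, D} values, so {C, D} → (all attributes) holds and {C, D} is a superkey.

Yes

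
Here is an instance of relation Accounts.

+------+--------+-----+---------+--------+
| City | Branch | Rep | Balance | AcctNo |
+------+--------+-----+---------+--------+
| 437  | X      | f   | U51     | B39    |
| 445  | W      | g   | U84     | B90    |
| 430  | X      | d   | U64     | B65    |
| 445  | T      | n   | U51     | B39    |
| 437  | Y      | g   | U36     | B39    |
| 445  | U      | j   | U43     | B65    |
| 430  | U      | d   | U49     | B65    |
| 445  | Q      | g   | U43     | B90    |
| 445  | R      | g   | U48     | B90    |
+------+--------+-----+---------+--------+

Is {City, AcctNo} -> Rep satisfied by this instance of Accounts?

(City=437, AcctNo=B39): 2 rows → Rep takes values {f, g} — violation
(City=445, AcctNo=B90): 3 rows → Rep = g, g, g ✓
(City=430, AcctNo=B65): 2 rows → Rep = d, d ✓
(City=445, AcctNo=B39): 1 row → Rep = n ✓
(City=445, AcctNo=B65): 1 row → Rep = j ✓
Two rows agree on {City, AcctNo} but differ on Rep, so {City, AcctNo} -> Rep does not hold.

No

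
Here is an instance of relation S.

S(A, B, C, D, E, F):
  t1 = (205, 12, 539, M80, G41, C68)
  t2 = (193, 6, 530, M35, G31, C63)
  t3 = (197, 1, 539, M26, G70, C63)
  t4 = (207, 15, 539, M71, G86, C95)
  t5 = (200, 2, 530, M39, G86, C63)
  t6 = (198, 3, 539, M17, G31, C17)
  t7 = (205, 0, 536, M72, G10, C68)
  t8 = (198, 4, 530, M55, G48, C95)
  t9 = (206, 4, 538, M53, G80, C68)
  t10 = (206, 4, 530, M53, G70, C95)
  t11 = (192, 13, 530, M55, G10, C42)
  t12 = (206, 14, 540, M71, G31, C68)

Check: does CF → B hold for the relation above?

(C=539, F=C68): row 1 → B = 12 ✓
(C=530, F=C63): rows 2, 5 → B takes values {6, 2} — violation
(C=539, F=C63): row 3 → B = 1 ✓
(C=539, F=C95): row 4 → B = 15 ✓
(C=539, F=C17): row 6 → B = 3 ✓
(C=536, F=C68): row 7 → B = 0 ✓
(C=530, F=C95): rows 8, 10 → B = 4, 4 ✓
(C=538, F=C68): row 9 → B = 4 ✓
(C=530, F=C42): row 11 → B = 13 ✓
(C=540, F=C68): row 12 → B = 14 ✓
Two rows agree on CF but differ on B, so CF → B does not hold.

No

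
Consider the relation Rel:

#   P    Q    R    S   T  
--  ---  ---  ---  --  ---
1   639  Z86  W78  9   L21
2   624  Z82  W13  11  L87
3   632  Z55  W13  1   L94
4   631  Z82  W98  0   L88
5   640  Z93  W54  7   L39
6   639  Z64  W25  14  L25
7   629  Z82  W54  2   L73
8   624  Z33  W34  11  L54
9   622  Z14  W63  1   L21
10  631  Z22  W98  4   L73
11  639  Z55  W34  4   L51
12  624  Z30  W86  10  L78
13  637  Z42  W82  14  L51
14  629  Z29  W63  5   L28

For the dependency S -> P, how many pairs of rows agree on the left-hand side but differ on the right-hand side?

3

S=11: all 2 rows agree on P — 0 pairs.
S=1: violating pairs (3,9) — 1 pair.
S=14: violating pairs (6,13) — 1 pair.
S=4: violating pairs (10,11) — 1 pair.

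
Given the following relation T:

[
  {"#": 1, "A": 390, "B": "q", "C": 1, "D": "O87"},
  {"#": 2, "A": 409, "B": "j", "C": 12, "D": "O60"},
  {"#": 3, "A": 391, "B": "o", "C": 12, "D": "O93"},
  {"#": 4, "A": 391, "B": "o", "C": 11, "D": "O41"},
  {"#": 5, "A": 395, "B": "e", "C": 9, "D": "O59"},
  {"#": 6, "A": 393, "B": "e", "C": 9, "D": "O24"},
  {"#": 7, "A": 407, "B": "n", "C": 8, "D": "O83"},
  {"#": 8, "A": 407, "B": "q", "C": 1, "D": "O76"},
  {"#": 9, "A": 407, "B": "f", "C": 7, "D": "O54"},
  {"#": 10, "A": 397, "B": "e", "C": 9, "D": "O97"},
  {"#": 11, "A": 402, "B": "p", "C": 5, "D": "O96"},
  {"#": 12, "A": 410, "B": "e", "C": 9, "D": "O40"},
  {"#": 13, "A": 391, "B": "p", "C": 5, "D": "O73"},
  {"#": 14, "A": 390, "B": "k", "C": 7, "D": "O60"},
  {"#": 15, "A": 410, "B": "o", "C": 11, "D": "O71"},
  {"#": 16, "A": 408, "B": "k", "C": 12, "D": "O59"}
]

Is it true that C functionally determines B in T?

C=1: rows 1, 8 → B = q, q ✓
C=12: rows 2, 3, 16 → B takes values {j, o, k} — violation
C=11: rows 4, 15 → B = o, o ✓
C=9: rows 5, 6, 10, 12 → B = e, e, e, e ✓
C=8: row 7 → B = n ✓
C=7: rows 9, 14 → B takes values {f, k} — violation
C=5: rows 11, 13 → B = p, p ✓
Two rows agree on C but differ on B, so C -> B does not hold.

No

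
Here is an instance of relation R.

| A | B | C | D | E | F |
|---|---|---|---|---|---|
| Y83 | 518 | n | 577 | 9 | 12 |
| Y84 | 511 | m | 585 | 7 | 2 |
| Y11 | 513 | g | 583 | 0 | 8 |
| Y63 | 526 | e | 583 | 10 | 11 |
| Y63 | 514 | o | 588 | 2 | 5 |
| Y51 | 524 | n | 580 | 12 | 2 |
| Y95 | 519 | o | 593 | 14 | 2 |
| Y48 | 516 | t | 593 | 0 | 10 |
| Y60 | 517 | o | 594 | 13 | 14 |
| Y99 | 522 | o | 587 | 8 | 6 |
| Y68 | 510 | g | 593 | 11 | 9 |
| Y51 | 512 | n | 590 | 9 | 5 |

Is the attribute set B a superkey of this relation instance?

Yes

All 12 rows have distinct B values, so B → (all attributes) holds and B is a superkey.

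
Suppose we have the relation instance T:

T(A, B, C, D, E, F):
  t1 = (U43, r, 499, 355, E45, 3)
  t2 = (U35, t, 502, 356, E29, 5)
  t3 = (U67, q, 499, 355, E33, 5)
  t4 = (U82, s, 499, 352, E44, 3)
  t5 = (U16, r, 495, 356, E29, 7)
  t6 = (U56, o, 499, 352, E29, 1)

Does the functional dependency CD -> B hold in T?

(C=499, D=355): rows 1, 3 → B takes values {r, q} — violation
(C=502, D=356): row 2 → B = t ✓
(C=499, D=352): rows 4, 6 → B takes values {s, o} — violation
(C=495, D=356): row 5 → B = r ✓
Two rows agree on CD but differ on B, so CD -> B does not hold.

No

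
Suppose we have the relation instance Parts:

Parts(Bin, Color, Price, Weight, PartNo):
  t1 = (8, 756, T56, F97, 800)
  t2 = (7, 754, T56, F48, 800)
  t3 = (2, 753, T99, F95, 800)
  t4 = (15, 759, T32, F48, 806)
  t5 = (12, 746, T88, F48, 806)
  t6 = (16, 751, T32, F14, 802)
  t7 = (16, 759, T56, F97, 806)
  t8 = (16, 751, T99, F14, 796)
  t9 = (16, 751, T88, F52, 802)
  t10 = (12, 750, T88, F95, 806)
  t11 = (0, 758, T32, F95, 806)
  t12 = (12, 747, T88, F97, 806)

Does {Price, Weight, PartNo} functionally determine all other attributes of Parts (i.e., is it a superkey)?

All 12 rows have distinct {Price, Weight, PartNo} values, so {Price, Weight, PartNo} → (all attributes) holds and {Price, Weight, PartNo} is a superkey.

Yes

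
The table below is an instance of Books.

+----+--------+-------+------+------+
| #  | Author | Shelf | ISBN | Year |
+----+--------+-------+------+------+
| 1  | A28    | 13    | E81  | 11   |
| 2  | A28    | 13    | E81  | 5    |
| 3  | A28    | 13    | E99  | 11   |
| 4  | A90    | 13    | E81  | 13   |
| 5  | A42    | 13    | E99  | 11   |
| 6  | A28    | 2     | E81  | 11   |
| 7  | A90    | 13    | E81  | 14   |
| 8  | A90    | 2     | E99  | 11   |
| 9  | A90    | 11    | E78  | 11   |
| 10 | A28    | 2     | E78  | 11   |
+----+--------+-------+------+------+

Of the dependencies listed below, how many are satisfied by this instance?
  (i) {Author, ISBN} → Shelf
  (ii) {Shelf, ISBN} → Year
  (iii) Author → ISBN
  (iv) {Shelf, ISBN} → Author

(i) {Author, ISBN} → Shelf: (Author=A28, ISBN=E81): rows 1, 2, 6 → Shelf takes values {13, 2} — violation — fails.
(ii) {Shelf, ISBN} → Year: (Shelf=13, ISBN=E81): rows 1, 2, 4, 7 → Year takes values {11, 5, 13, 14} — violation — fails.
(iii) Author → ISBN: Author=A28: rows 1, 2, 3, 6, 10 → ISBN takes values {E81, E99, E78} — violation; Author=A90: rows 4, 7, 8, 9 → ISBN takes values {E81, E99, E78} — violation — fails.
(iv) {Shelf, ISBN} → Author: (Shelf=13, ISBN=E81): rows 1, 2, 4, 7 → Author takes values {A28, A90} — violation; (Shelf=13, ISBN=E99): rows 3, 5 → Author takes values {A28, A42} — violation — fails.
None of the 4 dependencies hold.

0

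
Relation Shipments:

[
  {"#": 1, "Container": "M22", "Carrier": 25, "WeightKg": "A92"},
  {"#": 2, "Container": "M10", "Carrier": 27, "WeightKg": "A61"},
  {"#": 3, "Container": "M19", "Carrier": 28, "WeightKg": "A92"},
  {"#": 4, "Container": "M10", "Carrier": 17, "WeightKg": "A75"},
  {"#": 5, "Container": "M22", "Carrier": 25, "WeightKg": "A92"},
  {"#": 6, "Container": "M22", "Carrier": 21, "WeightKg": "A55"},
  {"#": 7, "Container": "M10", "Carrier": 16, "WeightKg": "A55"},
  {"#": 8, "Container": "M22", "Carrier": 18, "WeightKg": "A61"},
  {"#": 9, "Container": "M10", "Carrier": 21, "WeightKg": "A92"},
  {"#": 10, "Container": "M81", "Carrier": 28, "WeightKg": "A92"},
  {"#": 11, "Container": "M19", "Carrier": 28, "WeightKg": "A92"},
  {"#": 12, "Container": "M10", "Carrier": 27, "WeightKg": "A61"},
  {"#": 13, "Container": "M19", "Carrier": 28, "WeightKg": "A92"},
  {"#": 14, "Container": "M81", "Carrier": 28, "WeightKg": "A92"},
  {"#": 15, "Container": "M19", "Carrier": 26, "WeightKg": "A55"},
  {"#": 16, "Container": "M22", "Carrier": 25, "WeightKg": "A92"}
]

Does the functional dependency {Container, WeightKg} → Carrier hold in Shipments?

Yes

(Container=M22, WeightKg=A92): rows 1, 5, 16 → Carrier = 25, 25, 25 ✓
(Container=M10, WeightKg=A61): rows 2, 12 → Carrier = 27, 27 ✓
(Container=M19, WeightKg=A92): rows 3, 11, 13 → Carrier = 28, 28, 28 ✓
(Container=M10, WeightKg=A75): row 4 → Carrier = 17 ✓
(Container=M22, WeightKg=A55): row 6 → Carrier = 21 ✓
(Container=M10, WeightKg=A55): row 7 → Carrier = 16 ✓
(Container=M22, WeightKg=A61): row 8 → Carrier = 18 ✓
(Container=M10, WeightKg=A92): row 9 → Carrier = 21 ✓
(Container=M81, WeightKg=A92): rows 10, 14 → Carrier = 28, 28 ✓
(Container=M19, WeightKg=A55): row 15 → Carrier = 26 ✓
Every {Container, WeightKg} value is associated with a single Carrier value, so {Container, WeightKg} → Carrier holds.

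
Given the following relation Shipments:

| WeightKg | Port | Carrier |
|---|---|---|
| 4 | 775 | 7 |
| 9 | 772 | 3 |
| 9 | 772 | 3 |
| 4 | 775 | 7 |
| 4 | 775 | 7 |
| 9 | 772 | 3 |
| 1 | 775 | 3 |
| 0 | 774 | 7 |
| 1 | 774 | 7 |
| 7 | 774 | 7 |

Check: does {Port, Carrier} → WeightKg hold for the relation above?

No

(Port=775, Carrier=7): 3 rows → WeightKg = 4, 4, 4 ✓
(Port=772, Carrier=3): 3 rows → WeightKg = 9, 9, 9 ✓
(Port=775, Carrier=3): 1 row → WeightKg = 1 ✓
(Port=774, Carrier=7): 3 rows → WeightKg takes values {0, 1, 7} — violation
Two rows agree on {Port, Carrier} but differ on WeightKg, so {Port, Carrier} → WeightKg does not hold.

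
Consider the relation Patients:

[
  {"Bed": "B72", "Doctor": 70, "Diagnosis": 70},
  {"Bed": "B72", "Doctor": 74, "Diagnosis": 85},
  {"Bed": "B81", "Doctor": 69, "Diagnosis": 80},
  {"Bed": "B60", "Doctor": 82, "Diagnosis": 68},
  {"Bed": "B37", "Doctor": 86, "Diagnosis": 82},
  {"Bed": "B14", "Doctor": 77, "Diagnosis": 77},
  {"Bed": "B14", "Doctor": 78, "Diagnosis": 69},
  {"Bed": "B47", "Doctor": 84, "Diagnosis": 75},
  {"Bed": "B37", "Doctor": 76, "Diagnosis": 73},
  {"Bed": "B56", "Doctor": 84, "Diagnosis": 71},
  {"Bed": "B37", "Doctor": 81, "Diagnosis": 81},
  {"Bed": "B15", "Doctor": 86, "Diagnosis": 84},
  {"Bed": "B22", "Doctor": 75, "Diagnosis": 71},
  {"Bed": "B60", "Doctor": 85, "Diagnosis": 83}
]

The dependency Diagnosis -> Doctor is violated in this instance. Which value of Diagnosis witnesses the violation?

71

Diagnosis=70: 1 row → Doctor = 70 ✓
Diagnosis=85: 1 row → Doctor = 74 ✓
Diagnosis=80: 1 row → Doctor = 69 ✓
Diagnosis=68: 1 row → Doctor = 82 ✓
Diagnosis=82: 1 row → Doctor = 86 ✓
Diagnosis=77: 1 row → Doctor = 77 ✓
Diagnosis=69: 1 row → Doctor = 78 ✓
Diagnosis=75: 1 row → Doctor = 84 ✓
Diagnosis=73: 1 row → Doctor = 76 ✓
Diagnosis=71: 2 rows → Doctor takes values {84, 75} — violation
Diagnosis=81: 1 row → Doctor = 81 ✓
Diagnosis=84: 1 row → Doctor = 86 ✓
Diagnosis=83: 1 row → Doctor = 85 ✓
The only Diagnosis value with inconsistent Doctor is Diagnosis=71.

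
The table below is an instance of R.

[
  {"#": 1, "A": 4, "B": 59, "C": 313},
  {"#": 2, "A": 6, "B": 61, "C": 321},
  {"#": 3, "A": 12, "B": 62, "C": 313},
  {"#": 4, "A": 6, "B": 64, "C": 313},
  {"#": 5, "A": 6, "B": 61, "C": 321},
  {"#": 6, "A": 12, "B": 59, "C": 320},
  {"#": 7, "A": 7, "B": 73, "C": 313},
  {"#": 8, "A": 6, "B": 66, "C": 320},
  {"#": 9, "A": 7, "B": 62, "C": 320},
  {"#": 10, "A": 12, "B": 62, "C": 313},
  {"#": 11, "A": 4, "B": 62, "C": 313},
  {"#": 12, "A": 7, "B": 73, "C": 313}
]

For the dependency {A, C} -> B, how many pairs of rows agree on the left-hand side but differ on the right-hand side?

1

(A=4, C=313): violating pairs (1,11) — 1 pair.
(A=6, C=321): all 2 rows agree on B — 0 pairs.
(A=12, C=313): all 2 rows agree on B — 0 pairs.
(A=7, C=313): all 2 rows agree on B — 0 pairs.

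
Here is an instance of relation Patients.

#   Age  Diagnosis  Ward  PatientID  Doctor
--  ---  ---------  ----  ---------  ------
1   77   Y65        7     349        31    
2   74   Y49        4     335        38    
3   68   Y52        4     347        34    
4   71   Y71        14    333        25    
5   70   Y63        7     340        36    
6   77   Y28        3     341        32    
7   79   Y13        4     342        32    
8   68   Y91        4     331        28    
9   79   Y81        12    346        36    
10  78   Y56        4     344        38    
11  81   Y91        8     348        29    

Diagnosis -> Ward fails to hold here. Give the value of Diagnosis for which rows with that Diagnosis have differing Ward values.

Y91

Diagnosis=Y65: row 1 → Ward = 7 ✓
Diagnosis=Y49: row 2 → Ward = 4 ✓
Diagnosis=Y52: row 3 → Ward = 4 ✓
Diagnosis=Y71: row 4 → Ward = 14 ✓
Diagnosis=Y63: row 5 → Ward = 7 ✓
Diagnosis=Y28: row 6 → Ward = 3 ✓
Diagnosis=Y13: row 7 → Ward = 4 ✓
Diagnosis=Y91: rows 8, 11 → Ward takes values {4, 8} — violation
Diagnosis=Y81: row 9 → Ward = 12 ✓
Diagnosis=Y56: row 10 → Ward = 4 ✓
The only Diagnosis value with inconsistent Ward is Diagnosis=Y91.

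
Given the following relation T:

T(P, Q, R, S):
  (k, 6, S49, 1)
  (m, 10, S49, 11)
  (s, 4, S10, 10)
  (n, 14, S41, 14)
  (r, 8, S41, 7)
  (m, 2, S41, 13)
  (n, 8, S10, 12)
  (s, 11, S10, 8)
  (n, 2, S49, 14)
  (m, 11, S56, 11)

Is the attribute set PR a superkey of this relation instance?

No

Two distinct rows share (P=s, R=S10), so PR does not determine every attribute — not a superkey.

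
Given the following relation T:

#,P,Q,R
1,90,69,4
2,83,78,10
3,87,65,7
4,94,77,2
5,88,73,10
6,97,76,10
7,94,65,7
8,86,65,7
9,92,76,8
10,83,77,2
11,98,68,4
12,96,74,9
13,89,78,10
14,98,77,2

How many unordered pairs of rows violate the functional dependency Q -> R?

Q=78: all 2 rows agree on R — 0 pairs.
Q=65: all 3 rows agree on R — 0 pairs.
Q=77: all 3 rows agree on R — 0 pairs.
Q=76: violating pairs (6,9) — 1 pair.

1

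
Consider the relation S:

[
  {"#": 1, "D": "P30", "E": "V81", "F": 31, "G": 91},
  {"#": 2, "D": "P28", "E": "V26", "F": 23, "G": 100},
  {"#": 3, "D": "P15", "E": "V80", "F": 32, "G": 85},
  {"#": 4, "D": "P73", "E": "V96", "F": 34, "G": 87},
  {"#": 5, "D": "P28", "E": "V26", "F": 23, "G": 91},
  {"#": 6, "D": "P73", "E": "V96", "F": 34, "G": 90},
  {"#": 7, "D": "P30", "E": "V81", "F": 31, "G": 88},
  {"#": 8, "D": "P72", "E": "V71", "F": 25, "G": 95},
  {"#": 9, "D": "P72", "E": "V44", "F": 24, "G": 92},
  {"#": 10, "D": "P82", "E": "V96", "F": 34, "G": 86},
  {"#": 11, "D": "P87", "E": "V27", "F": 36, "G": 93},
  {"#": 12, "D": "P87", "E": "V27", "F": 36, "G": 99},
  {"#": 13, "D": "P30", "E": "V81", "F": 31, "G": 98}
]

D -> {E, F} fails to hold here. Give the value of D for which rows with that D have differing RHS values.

P72

D=P30: rows 1, 7, 13 → {E,F} = (V81, 31), (V81, 31), (V81, 31) ✓
D=P28: rows 2, 5 → {E,F} = (V26, 23), (V26, 23) ✓
D=P15: row 3 → {E,F} = (V80, 32) ✓
D=P73: rows 4, 6 → {E,F} = (V96, 34), (V96, 34) ✓
D=P72: rows 8, 9 → {E,F} takes values {(V71, 25), (V44, 24)} — violation
D=P82: row 10 → {E,F} = (V96, 34) ✓
D=P87: rows 11, 12 → {E,F} = (V27, 36), (V27, 36) ✓
The only D value with inconsistent RHS is D=P72.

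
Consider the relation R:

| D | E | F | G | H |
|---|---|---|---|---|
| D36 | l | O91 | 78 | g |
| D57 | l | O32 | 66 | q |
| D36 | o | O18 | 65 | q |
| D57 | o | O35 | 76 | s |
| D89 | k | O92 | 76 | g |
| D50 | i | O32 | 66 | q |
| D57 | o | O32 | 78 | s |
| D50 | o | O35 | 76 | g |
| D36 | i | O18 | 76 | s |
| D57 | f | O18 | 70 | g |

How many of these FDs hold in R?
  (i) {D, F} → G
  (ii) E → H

(i) {D, F} → G: (D=D57, F=O32): 2 rows → G takes values {66, 78} — violation; (D=D36, F=O18): 2 rows → G takes values {65, 76} — violation — fails.
(ii) E → H: E=l: 2 rows → H takes values {g, q} — violation; E=o: 4 rows → H takes values {q, s, g} — violation; E=i: 2 rows → H takes values {q, s} — violation — fails.
None of the 2 dependencies hold.

0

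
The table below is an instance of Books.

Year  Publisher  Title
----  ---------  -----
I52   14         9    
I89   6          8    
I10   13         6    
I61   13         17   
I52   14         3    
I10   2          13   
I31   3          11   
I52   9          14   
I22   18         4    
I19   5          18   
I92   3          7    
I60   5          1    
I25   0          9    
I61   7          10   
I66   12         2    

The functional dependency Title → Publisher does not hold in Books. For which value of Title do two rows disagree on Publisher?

9

Title=9: 2 rows → Publisher takes values {14, 0} — violation
Title=8: 1 row → Publisher = 6 ✓
Title=6: 1 row → Publisher = 13 ✓
Title=17: 1 row → Publisher = 13 ✓
Title=3: 1 row → Publisher = 14 ✓
Title=13: 1 row → Publisher = 2 ✓
Title=11: 1 row → Publisher = 3 ✓
Title=14: 1 row → Publisher = 9 ✓
Title=4: 1 row → Publisher = 18 ✓
Title=18: 1 row → Publisher = 5 ✓
Title=7: 1 row → Publisher = 3 ✓
Title=1: 1 row → Publisher = 5 ✓
Title=10: 1 row → Publisher = 7 ✓
Title=2: 1 row → Publisher = 12 ✓
The only Title value with inconsistent Publisher is Title=9.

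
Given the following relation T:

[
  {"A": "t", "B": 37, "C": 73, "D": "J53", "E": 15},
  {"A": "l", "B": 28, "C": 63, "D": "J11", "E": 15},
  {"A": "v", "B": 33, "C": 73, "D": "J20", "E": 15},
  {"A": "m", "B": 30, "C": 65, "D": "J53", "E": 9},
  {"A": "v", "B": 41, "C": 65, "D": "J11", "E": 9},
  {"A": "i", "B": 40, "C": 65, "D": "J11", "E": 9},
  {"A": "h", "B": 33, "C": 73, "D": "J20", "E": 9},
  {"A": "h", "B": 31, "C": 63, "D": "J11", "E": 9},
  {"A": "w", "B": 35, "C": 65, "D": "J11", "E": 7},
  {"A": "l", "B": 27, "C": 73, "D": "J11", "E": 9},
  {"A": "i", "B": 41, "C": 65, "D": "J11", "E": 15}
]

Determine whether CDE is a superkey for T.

No

Two distinct rows share (C=65, D=J11, E=9), so CDE does not determine every attribute — not a superkey.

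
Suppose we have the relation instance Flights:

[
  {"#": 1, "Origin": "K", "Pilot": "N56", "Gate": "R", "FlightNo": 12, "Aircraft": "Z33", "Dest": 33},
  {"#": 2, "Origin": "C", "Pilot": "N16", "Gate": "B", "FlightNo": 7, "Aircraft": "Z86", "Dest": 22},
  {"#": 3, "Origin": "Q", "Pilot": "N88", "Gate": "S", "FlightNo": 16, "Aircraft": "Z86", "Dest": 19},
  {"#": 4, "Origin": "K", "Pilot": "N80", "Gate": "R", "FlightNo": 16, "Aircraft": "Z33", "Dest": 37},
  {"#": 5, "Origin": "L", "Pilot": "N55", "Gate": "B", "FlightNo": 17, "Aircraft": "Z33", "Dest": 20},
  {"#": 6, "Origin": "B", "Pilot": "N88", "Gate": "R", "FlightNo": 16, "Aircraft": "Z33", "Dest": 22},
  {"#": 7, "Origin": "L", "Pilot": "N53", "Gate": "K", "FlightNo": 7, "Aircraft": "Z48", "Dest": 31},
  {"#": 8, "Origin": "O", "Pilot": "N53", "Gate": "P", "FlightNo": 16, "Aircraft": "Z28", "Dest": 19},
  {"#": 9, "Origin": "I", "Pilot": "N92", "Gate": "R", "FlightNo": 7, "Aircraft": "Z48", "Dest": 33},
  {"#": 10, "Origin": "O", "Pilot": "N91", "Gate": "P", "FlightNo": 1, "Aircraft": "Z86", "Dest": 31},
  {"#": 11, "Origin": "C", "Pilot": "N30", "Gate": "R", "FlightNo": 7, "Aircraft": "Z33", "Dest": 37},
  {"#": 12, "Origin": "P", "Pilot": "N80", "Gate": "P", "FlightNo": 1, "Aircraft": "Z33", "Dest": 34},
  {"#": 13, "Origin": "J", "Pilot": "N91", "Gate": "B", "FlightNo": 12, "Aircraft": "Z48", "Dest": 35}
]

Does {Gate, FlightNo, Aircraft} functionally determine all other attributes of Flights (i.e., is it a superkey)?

Rows 4 and 6 have the same {Gate, FlightNo, Aircraft} value (Gate=R, FlightNo=16, Aircraft=Z33) but are distinct tuples, so {Gate, FlightNo, Aircraft} does not determine every attribute — not a superkey.

No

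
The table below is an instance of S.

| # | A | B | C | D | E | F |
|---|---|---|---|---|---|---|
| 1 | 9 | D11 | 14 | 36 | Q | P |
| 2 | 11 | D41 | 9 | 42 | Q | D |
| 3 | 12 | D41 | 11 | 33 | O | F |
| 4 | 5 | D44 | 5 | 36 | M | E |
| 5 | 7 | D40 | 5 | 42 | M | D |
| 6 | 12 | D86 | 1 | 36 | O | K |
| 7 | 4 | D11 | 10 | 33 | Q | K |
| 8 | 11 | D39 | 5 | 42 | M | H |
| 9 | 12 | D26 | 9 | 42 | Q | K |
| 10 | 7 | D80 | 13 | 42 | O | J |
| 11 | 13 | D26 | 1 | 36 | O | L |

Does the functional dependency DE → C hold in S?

(D=36, E=Q): row 1 → C = 14 ✓
(D=42, E=Q): rows 2, 9 → C = 9, 9 ✓
(D=33, E=O): row 3 → C = 11 ✓
(D=36, E=M): row 4 → C = 5 ✓
(D=42, E=M): rows 5, 8 → C = 5, 5 ✓
(D=36, E=O): rows 6, 11 → C = 1, 1 ✓
(D=33, E=Q): row 7 → C = 10 ✓
(D=42, E=O): row 10 → C = 13 ✓
Every DE value is associated with a single C value, so DE → C holds.

Yes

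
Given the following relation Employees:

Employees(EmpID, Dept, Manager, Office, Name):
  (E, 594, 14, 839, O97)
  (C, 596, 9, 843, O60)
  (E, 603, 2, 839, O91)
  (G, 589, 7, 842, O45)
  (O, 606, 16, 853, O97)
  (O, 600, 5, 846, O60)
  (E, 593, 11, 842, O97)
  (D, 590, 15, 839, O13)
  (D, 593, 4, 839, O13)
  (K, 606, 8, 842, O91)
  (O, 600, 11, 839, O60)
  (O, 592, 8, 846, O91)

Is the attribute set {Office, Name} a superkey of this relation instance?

Two distinct rows share (Office=839, Name=O13), so {Office, Name} does not determine every attribute — not a superkey.

No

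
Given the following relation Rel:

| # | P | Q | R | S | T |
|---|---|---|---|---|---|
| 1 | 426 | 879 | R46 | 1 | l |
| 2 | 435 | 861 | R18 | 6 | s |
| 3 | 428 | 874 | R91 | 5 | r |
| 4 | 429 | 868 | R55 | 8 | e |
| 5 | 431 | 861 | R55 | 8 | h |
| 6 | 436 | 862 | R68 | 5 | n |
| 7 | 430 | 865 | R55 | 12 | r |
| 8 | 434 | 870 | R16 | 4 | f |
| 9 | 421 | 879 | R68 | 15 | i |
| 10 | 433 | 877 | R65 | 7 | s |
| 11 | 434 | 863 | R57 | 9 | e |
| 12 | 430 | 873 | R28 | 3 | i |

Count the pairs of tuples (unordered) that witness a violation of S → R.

S=5: violating pairs (3,6) — 1 pair.
S=8: all 2 rows agree on R — 0 pairs.

1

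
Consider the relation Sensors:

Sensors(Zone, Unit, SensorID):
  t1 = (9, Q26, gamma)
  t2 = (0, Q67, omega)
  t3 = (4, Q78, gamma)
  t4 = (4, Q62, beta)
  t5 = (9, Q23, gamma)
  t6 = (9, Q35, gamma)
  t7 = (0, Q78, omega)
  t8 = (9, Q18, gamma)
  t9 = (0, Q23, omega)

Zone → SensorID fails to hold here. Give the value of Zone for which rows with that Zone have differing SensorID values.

Zone=9: rows 1, 5, 6, 8 → SensorID = gamma, gamma, gamma, gamma ✓
Zone=0: rows 2, 7, 9 → SensorID = omega, omega, omega ✓
Zone=4: rows 3, 4 → SensorID takes values {gamma, beta} — violation
The only Zone value with inconsistent SensorID is Zone=4.

4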